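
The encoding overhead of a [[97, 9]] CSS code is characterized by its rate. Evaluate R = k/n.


Code rate R = k/n
= 9/97
= 0.0928

0.0928


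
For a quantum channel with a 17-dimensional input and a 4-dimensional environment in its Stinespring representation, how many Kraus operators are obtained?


Tracing out the environment in an orthonormal basis {|i>_E} gives Kraus operators K_i = <i|_E U |0>_E.
Number of Kraus operators = dim(H_env) = d_env
= 4

4


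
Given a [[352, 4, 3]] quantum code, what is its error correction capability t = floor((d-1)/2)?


Code parameters: [[352, 4, 3]], distance d = 3.
Number of correctable errors = floor((d-1)/2)
= floor((3 - 1)/2)
= floor(2/2)
= 1

1


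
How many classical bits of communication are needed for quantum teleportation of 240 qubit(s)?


Quantum teleportation requires 2 classical bits per qubit teleported.
240 qubit(s) -> 2 * 240 = 480 classical bits

480


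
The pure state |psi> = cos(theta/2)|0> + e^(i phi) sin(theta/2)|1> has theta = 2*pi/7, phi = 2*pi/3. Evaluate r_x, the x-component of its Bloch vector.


theta = 0.8976, phi = 2.0944
r_x = sin(theta)*cos(phi) = 0.7818 * -0.5000
r_x = -0.3909

-0.3909


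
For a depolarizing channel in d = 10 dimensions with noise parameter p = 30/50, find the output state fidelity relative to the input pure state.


F = (1-p) + p/d
= (1 - 0.6000) + 0.6000/10
= 0.4000 + 0.0600
= 0.4600

0.4600


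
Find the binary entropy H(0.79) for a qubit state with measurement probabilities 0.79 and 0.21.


S = -p*log2(p) - (1-p)*log2(1-p)
p = 0.7900, 1-p = 0.2100
= -0.7900 * log2(0.7900) - 0.2100 * log2(0.2100)
= -(-0.2687) - (-0.4728)
= 0.7415

0.7415


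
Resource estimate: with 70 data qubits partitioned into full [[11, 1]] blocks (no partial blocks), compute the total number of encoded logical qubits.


Each code block uses 11 physical qubits for 1 logical qubit(s).
Number of complete blocks = floor(70 / 11) = 6
Logical qubits = 6 * 1
= 6

6


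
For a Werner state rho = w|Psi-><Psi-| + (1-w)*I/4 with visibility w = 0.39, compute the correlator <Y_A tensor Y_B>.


|Psi-> = (|01> - |10>)/sqrt(2)
For the pure Bell state, <Y_A Y_B> = -1 (Bell-state Pauli correlator).
The maximally-mixed part I/4 has tr(I/4 * P tensor P) = 0 for any traceless Pauli P.
So <Y_A Y_B>_rho = w * (-1) + (1 - w) * 0
= 0.39 * (-1)
= -0.3900

-0.3900


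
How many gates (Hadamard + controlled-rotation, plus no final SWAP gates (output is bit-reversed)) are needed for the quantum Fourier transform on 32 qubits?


Hadamard gates: 32
Controlled rotations: n*(n-1)/2 = 32*31/2 = 496
SWAP gates: 0 (omitted)
Total = 32 + 496
= 528

528


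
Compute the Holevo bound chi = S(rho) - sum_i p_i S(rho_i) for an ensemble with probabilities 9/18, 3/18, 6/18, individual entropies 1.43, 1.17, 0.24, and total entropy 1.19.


chi = S(rho) - sum_i p_i * S(rho_i)
Weighted entropy = 9/18 * 1.43 + 3/18 * 1.17 + 6/18 * 0.24
= 0.9900
chi = 1.19 - 0.9900
= 0.2000

0.2000


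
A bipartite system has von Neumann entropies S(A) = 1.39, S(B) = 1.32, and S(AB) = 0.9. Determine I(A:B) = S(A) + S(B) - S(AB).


I(A:B) = S(A) + S(B) - S(AB)
= 1.39 + 1.32 - 0.9
= 1.8100

1.8100


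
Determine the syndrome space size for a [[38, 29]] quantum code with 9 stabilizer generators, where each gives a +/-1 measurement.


Each stabilizer generator gives a binary (+1 or -1) measurement outcome.
With 9 independent generators:
Total syndromes = 2^9
= 512

512


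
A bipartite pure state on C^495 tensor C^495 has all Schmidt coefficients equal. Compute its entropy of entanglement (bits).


For a maximally entangled state in d x d:
S = log2(d) = log2(495)
= 8.9513

8.9513


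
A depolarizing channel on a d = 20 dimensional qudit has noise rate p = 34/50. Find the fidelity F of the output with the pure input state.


F = (1-p) + p/d
= (1 - 0.6800) + 0.6800/20
= 0.3200 + 0.0340
= 0.3540

0.3540


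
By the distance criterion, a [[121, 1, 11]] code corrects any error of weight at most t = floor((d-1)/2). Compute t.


Code parameters: [[121, 1, 11]], distance d = 11.
Number of correctable errors = floor((d-1)/2)
= floor((11 - 1)/2)
= floor(10/2)
= 5

5


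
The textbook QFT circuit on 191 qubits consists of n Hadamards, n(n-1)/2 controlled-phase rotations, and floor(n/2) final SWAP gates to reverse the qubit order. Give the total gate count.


Hadamard gates: 191
Controlled rotations: n*(n-1)/2 = 191*190/2 = 18145
SWAP gates: floor(n/2) = floor(191/2) = 95
Total = 191 + 18145 + 95
= 18431

18431


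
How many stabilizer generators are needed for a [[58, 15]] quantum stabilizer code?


For an [[n,k]] stabilizer code:
Number of stabilizer generators = n - k
= 58 - 15
= 43

43


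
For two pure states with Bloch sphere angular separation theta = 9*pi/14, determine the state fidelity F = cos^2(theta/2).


For states separated by angle theta on Bloch sphere:
F = cos^2(theta/2)
theta = 9*pi/14 = 2.0196
theta/2 = 1.0098
cos(theta/2) = 0.5320
F = 0.2831

0.2831


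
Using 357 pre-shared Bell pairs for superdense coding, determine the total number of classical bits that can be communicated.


Superdense coding allows 2 classical bits per shared entangled pair.
357 pair(s) -> 2 * 357 = 714 classical bits

714


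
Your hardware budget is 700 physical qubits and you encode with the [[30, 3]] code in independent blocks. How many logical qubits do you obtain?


Each code block uses 30 physical qubits for 3 logical qubit(s).
Number of complete blocks = floor(700 / 30) = 23
Logical qubits = 23 * 3
= 69

69


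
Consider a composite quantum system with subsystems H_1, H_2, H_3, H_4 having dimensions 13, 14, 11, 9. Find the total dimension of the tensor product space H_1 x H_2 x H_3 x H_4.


dim(H_1 x H_2 x H_3 x H_4) = 13 * 14 * 11 * 9
= 182 * 11 * 9
= 2002 * 9
= 18018

18018


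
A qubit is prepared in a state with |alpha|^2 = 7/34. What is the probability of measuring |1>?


|alpha|^2 = 7/34 = 0.2059
|beta|^2 = 1 - 7/34 = 27/34 = 0.7941
P(|1>) = |beta|^2 = 0.7941

0.7941


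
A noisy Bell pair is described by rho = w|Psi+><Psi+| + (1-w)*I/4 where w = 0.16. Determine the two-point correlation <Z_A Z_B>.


|Psi+> = (|01> + |10>)/sqrt(2)
For the pure Bell state, <Z_A Z_B> = -1 (Bell-state Pauli correlator).
The maximally-mixed part I/4 has tr(I/4 * P tensor P) = 0 for any traceless Pauli P.
So <Z_A Z_B>_rho = w * (-1) + (1 - w) * 0
= 0.16 * (-1)
= -0.1600

-0.1600


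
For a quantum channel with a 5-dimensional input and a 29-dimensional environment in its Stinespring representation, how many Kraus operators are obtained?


Tracing out the environment in an orthonormal basis {|i>_E} gives Kraus operators K_i = <i|_E U |0>_E.
Number of Kraus operators = dim(H_env) = d_env
= 29

29


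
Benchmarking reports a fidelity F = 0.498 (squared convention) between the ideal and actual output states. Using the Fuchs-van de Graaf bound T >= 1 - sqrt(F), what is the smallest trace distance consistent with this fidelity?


Fuchs-van de Graaf (squared-fidelity convention): 1 - sqrt(F) <= T <= sqrt(1 - F).
Lower bound: T >= 1 - sqrt(F)
sqrt(F) = sqrt(0.498) = 0.7057
T >= 1 - 0.7057
T >= 0.2943

0.2943


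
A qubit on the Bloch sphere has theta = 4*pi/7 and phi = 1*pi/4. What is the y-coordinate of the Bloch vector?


theta = 1.7952, phi = 0.7854
r_y = sin(theta)*sin(phi) = 0.9749 * 0.7071
r_y = 0.6894

0.6894


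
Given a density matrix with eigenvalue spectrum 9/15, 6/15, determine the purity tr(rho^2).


tr(rho^2) = sum of eigenvalues squared
= (9/15)^2 + (6/15)^2
= (81 + 36) / 225
= 117/225
= 0.5200

0.5200


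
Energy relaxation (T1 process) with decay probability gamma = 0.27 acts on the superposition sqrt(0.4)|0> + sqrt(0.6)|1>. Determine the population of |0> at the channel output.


For amplitude damping with parameter gamma on state sqrt(a)|0> + sqrt(b)|1>:
alpha^2 = 0.4, beta^2 = 0.6
P(|0>) = alpha^2 + gamma * beta^2
= 0.4 + 0.27 * 0.6
= 0.4 + 0.1620
= 0.5620

0.5620


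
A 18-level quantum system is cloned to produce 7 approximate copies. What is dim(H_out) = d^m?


Output space = H^(tensor 7) where dim(H) = 18
dim = 18^7
= 324 (after 2 factors)
= 5832 (after 3 factors)
= 104976 (after 4 factors)
= 1889568 (after 5 factors)
= 34012224 (after 6 factors)
= 612220032 (after 7 factors)
= 612220032

612220032


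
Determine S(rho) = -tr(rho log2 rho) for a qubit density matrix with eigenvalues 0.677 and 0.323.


S = -p*log2(p) - (1-p)*log2(1-p)
p = 0.6770, 1-p = 0.3230
= -0.6770 * log2(0.6770) - 0.3230 * log2(0.3230)
= -(-0.3810) - (-0.5266)
= 0.9076

0.9076


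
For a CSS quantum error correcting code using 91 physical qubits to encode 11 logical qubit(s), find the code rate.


Code rate R = k/n
= 11/91
= 0.1209

0.1209


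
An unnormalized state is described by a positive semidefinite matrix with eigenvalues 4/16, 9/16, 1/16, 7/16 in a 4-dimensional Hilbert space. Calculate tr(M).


tr(M) = sum of eigenvalues
= 4/16 + 9/16 + 1/16 + 7/16
= 21/16
= 1.3125

1.3125


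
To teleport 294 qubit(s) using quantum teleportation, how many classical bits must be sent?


Quantum teleportation requires 2 classical bits per qubit teleported.
294 qubit(s) -> 2 * 294 = 588 classical bits

588


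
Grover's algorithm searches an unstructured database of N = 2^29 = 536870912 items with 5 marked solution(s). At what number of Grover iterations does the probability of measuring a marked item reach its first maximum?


After j Grover iterations the success probability is P(j) = sin^2((2j+1)*theta), where sin(theta) = sqrt(k/N).
N = 2^29 = 536870912, k = 5
sin(theta) = sqrt(k/N) = 9.650505555e-05
theta = arcsin(sqrt(k/N)) = 9.65050557e-05 rad
P(j) reaches its first maximum when (2j+1)*theta is as close as possible to pi/2, i.e. j = round(pi/(4*theta) - 1/2).
pi/(4*theta) - 1/2 = 8137.9147
(For comparison, the common estimate pi/4 * sqrt(N/k) = 8138.4147; the exact maximiser is used here.)
Optimal iterations = 8138

8138


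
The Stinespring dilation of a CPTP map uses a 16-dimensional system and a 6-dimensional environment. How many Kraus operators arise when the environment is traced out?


Tracing out the environment in an orthonormal basis {|i>_E} gives Kraus operators K_i = <i|_E U |0>_E.
Number of Kraus operators = dim(H_env) = d_env
= 6

6


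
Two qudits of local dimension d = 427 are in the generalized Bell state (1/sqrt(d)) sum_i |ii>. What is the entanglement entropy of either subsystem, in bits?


For a maximally entangled state in d x d:
S = log2(d) = log2(427)
= 8.7381

8.7381


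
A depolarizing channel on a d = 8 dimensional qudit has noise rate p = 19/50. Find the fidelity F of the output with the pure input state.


F = (1-p) + p/d
= (1 - 0.3800) + 0.3800/8
= 0.6200 + 0.0475
= 0.6675

0.6675


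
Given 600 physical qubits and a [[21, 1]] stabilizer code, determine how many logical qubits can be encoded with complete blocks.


Each code block uses 21 physical qubits for 1 logical qubit(s).
Number of complete blocks = floor(600 / 21) = 28
Logical qubits = 28 * 1
= 28

28


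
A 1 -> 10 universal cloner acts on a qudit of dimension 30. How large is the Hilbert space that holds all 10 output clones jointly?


Output space = H^(tensor 10) where dim(H) = 30
dim = 30^10
= 900 (after 2 factors)
= 27000 (after 3 factors)
= 810000 (after 4 factors)
= 24300000 (after 5 factors)
= 729000000 (after 6 factors)
= 21870000000 (after 7 factors)
= 656100000000 (after 8 factors)
= 19683000000000 (after 9 factors)
= 590490000000000 (after 10 factors)
= 590490000000000

590490000000000


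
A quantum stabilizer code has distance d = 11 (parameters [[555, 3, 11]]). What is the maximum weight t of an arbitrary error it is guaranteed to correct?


Code parameters: [[555, 3, 11]], distance d = 11.
Number of correctable errors = floor((d-1)/2)
= floor((11 - 1)/2)
= floor(10/2)
= 5

5


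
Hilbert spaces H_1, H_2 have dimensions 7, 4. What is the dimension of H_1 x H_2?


dim(H_1 x H_2) = 7 * 4
= 28

28


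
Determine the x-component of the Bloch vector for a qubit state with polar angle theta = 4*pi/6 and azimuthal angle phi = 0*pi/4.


theta = 2.0944, phi = 0.0000
r_x = sin(theta)*cos(phi) = 0.8660 * 1.0000
r_x = 0.8660

0.8660


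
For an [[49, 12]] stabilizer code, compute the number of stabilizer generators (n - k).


For an [[n,k]] stabilizer code:
Number of stabilizer generators = n - k
= 49 - 12
= 37

37


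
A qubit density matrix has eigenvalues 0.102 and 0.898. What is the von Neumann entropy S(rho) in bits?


S = -p*log2(p) - (1-p)*log2(1-p)
p = 0.1020, 1-p = 0.8980
= -0.1020 * log2(0.1020) - 0.8980 * log2(0.8980)
= -(-0.3359) - (-0.1394)
= 0.4753

0.4753


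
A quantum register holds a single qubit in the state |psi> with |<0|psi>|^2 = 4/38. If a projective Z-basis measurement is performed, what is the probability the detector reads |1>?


|alpha|^2 = 4/38 = 0.1053
|beta|^2 = 1 - 4/38 = 34/38 = 0.8947
P(|1>) = |beta|^2 = 0.8947

0.8947


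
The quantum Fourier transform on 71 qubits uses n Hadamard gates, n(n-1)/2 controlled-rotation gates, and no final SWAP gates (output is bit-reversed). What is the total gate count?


Hadamard gates: 71
Controlled rotations: n*(n-1)/2 = 71*70/2 = 2485
SWAP gates: 0 (omitted)
Total = 71 + 2485
= 2556

2556


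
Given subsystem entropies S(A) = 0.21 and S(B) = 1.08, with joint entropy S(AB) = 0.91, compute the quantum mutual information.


I(A:B) = S(A) + S(B) - S(AB)
= 0.21 + 1.08 - 0.91
= 0.3800

0.3800


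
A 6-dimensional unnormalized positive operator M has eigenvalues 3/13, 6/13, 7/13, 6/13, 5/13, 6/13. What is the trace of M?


tr(M) = sum of eigenvalues
= 3/13 + 6/13 + 7/13 + 6/13 + 5/13 + 6/13
= 33/13
= 2.5385

2.5385


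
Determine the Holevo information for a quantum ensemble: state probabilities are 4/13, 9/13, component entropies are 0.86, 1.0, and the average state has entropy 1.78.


chi = S(rho) - sum_i p_i * S(rho_i)
Weighted entropy = 4/13 * 0.86 + 9/13 * 1.0
= 0.9569
chi = 1.78 - 0.9569
= 0.8231

0.8231


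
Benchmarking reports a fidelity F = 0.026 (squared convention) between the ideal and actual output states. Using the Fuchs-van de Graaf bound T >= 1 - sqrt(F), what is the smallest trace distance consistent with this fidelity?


Fuchs-van de Graaf (squared-fidelity convention): 1 - sqrt(F) <= T <= sqrt(1 - F).
Lower bound: T >= 1 - sqrt(F)
sqrt(F) = sqrt(0.026) = 0.1612
T >= 1 - 0.1612
T >= 0.8388

0.8388


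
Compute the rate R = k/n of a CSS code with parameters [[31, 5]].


Code rate R = k/n
= 5/31
= 0.1613

0.1613


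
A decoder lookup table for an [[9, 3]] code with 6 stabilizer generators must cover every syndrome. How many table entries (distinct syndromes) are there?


Each stabilizer generator gives a binary (+1 or -1) measurement outcome.
With 6 independent generators:
Total syndromes = 2^6
= 64

64


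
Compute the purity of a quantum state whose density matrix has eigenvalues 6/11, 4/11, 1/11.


tr(rho^2) = sum of eigenvalues squared
= (6/11)^2 + (4/11)^2 + (1/11)^2
= (36 + 16 + 1) / 121
= 53/121
= 0.4380

0.4380


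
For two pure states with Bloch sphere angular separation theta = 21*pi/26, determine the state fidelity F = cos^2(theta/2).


For states separated by angle theta on Bloch sphere:
F = cos^2(theta/2)
theta = 21*pi/26 = 2.5374
theta/2 = 1.2687
cos(theta/2) = 0.2975
F = 0.0885

0.0885


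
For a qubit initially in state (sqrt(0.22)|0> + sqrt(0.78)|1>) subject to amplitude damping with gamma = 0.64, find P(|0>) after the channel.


For amplitude damping with parameter gamma on state sqrt(a)|0> + sqrt(b)|1>:
alpha^2 = 0.22, beta^2 = 0.78
P(|0>) = alpha^2 + gamma * beta^2
= 0.22 + 0.64 * 0.78
= 0.22 + 0.4992
= 0.7192

0.7192


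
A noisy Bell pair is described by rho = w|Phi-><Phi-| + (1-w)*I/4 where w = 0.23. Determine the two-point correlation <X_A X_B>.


|Phi-> = (|00> - |11>)/sqrt(2)
For the pure Bell state, <X_A X_B> = -1 (Bell-state Pauli correlator).
The maximally-mixed part I/4 has tr(I/4 * P tensor P) = 0 for any traceless Pauli P.
So <X_A X_B>_rho = w * (-1) + (1 - w) * 0
= 0.23 * (-1)
= -0.2300

-0.2300


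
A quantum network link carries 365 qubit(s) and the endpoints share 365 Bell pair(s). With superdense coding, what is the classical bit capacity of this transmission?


Superdense coding allows 2 classical bits per shared entangled pair.
365 pair(s) -> 2 * 365 = 730 classical bits

730


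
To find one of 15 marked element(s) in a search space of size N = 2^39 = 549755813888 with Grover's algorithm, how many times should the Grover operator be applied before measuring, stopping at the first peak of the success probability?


After j Grover iterations the success probability is P(j) = sin^2((2j+1)*theta), where sin(theta) = sqrt(k/N).
N = 2^39 = 549755813888, k = 15
sin(theta) = sqrt(k/N) = 5.223489356e-06
theta = arcsin(sqrt(k/N)) = 5.223489356e-06 rad
P(j) reaches its first maximum when (2j+1)*theta is as close as possible to pi/2, i.e. j = round(pi/(4*theta) - 1/2).
pi/(4*theta) - 1/2 = 150358.4095
(For comparison, the common estimate pi/4 * sqrt(N/k) = 150358.9095; the exact maximiser is used here.)
Optimal iterations = 150358

150358


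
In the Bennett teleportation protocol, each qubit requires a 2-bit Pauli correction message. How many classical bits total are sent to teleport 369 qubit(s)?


Quantum teleportation requires 2 classical bits per qubit teleported.
369 qubit(s) -> 2 * 369 = 738 classical bits

738


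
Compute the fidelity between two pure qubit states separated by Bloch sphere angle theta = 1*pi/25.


For states separated by angle theta on Bloch sphere:
F = cos^2(theta/2)
theta = 1*pi/25 = 0.1257
theta/2 = 0.0628
cos(theta/2) = 0.9980
F = 0.9961

0.9961


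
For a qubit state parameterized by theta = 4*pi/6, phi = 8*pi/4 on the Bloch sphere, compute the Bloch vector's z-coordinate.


theta = 2.0944, phi = 6.2832
r_z = cos(theta) = -0.5000

-0.5000


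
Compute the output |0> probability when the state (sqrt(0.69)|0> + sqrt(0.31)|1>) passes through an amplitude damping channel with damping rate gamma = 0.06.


For amplitude damping with parameter gamma on state sqrt(a)|0> + sqrt(b)|1>:
alpha^2 = 0.69, beta^2 = 0.31
P(|0>) = alpha^2 + gamma * beta^2
= 0.69 + 0.06 * 0.31
= 0.69 + 0.0186
= 0.7086

0.7086


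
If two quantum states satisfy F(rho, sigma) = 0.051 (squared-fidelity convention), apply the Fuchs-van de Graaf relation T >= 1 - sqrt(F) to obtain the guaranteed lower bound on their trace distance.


Fuchs-van de Graaf (squared-fidelity convention): 1 - sqrt(F) <= T <= sqrt(1 - F).
Lower bound: T >= 1 - sqrt(F)
sqrt(F) = sqrt(0.051) = 0.2258
T >= 1 - 0.2258
T >= 0.7742

0.7742


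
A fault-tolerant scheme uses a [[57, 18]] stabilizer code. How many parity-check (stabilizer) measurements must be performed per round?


For an [[n,k]] stabilizer code:
Number of stabilizer generators = n - k
= 57 - 18
= 39

39


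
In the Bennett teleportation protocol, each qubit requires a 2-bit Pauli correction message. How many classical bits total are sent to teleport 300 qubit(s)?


Quantum teleportation requires 2 classical bits per qubit teleported.
300 qubit(s) -> 2 * 300 = 600 classical bits

600


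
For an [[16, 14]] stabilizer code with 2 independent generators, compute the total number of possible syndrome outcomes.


Each stabilizer generator gives a binary (+1 or -1) measurement outcome.
With 2 independent generators:
Total syndromes = 2^2
= 4

4


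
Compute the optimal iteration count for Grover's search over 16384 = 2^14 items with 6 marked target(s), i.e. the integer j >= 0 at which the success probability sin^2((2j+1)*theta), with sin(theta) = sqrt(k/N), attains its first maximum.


After j Grover iterations the success probability is P(j) = sin^2((2j+1)*theta), where sin(theta) = sqrt(k/N).
N = 2^14 = 16384, k = 6
sin(theta) = sqrt(k/N) = 0.01913663862
theta = arcsin(sqrt(k/N)) = 0.01913780682 rad
P(j) reaches its first maximum when (2j+1)*theta is as close as possible to pi/2, i.e. j = round(pi/(4*theta) - 1/2).
pi/(4*theta) - 1/2 = 40.5391
(For comparison, the common estimate pi/4 * sqrt(N/k) = 41.0416; the exact maximiser is used here.)
Optimal iterations = 41

41


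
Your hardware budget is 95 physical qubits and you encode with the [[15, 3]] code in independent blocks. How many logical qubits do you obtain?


Each code block uses 15 physical qubits for 3 logical qubit(s).
Number of complete blocks = floor(95 / 15) = 6
Logical qubits = 6 * 3
= 18

18


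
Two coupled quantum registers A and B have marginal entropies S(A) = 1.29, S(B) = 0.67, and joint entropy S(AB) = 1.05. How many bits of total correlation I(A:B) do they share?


I(A:B) = S(A) + S(B) - S(AB)
= 1.29 + 0.67 - 1.05
= 0.9100

0.9100


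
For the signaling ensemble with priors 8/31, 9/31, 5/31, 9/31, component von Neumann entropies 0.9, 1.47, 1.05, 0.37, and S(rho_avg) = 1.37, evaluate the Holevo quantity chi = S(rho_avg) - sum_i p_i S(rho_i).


chi = S(rho) - sum_i p_i * S(rho_i)
Weighted entropy = 8/31 * 0.9 + 9/31 * 1.47 + 5/31 * 1.05 + 9/31 * 0.37
= 0.9358
chi = 1.37 - 0.9358
= 0.4342

0.4342


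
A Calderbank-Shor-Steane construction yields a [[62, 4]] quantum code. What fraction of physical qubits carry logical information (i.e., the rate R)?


Code rate R = k/n
= 4/62
= 0.0645

0.0645


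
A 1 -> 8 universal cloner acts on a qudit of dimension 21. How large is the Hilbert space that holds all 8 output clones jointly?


Output space = H^(tensor 8) where dim(H) = 21
dim = 21^8
= 441 (after 2 factors)
= 9261 (after 3 factors)
= 194481 (after 4 factors)
= 4084101 (after 5 factors)
= 85766121 (after 6 factors)
= 1801088541 (after 7 factors)
= 37822859361 (after 8 factors)
= 37822859361

37822859361


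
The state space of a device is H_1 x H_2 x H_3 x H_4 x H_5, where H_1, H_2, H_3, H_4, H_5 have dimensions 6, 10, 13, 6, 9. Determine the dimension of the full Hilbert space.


dim(H_1 x H_2 x H_3 x H_4 x H_5) = 6 * 10 * 13 * 6 * 9
= 60 * 13 * 6 * 9
= 780 * 6 * 9
= 4680 * 9
= 42120

42120


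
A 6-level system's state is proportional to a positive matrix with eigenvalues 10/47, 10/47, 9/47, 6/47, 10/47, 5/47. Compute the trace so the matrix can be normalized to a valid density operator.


tr(M) = sum of eigenvalues
= 10/47 + 10/47 + 9/47 + 6/47 + 10/47 + 5/47
= 50/47
= 1.0638

1.0638


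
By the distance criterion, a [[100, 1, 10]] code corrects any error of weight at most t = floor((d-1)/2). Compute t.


Code parameters: [[100, 1, 10]], distance d = 10.
Number of correctable errors = floor((d-1)/2)
= floor((10 - 1)/2)
= floor(9/2)
= 4

4


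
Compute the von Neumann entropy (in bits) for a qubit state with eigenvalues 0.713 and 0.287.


S = -p*log2(p) - (1-p)*log2(1-p)
p = 0.7130, 1-p = 0.2870
= -0.7130 * log2(0.7130) - 0.2870 * log2(0.2870)
= -(-0.3480) - (-0.5169)
= 0.8648

0.8648


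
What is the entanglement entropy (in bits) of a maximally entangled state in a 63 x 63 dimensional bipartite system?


For a maximally entangled state in d x d:
S = log2(d) = log2(63)
= 5.9773

5.9773


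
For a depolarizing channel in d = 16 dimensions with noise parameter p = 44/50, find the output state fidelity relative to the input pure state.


F = (1-p) + p/d
= (1 - 0.8800) + 0.8800/16
= 0.1200 + 0.0550
= 0.1750

0.1750


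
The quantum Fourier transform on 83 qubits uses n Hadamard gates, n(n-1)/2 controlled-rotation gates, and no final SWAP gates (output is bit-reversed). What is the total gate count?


Hadamard gates: 83
Controlled rotations: n*(n-1)/2 = 83*82/2 = 3403
SWAP gates: 0 (omitted)
Total = 83 + 3403
= 3486

3486


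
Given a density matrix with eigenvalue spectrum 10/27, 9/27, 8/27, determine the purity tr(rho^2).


tr(rho^2) = sum of eigenvalues squared
= (10/27)^2 + (9/27)^2 + (8/27)^2
= (100 + 81 + 64) / 729
= 245/729
= 0.3361

0.3361


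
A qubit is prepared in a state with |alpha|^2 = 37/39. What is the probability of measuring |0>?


|alpha|^2 = 37/39 = 0.9487
|beta|^2 = 1 - 37/39 = 2/39 = 0.0513
P(|0>) = |alpha|^2 = 0.9487

0.9487


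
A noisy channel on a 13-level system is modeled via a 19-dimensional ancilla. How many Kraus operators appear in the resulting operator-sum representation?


Tracing out the environment in an orthonormal basis {|i>_E} gives Kraus operators K_i = <i|_E U |0>_E.
Number of Kraus operators = dim(H_env) = d_env
= 19

19


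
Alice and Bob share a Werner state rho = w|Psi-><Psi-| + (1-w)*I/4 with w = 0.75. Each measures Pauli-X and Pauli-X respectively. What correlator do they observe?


|Psi-> = (|01> - |10>)/sqrt(2)
For the pure Bell state, <X_A X_B> = -1 (Bell-state Pauli correlator).
The maximally-mixed part I/4 has tr(I/4 * P tensor P) = 0 for any traceless Pauli P.
So <X_A X_B>_rho = w * (-1) + (1 - w) * 0
= 0.75 * (-1)
= -0.7500

-0.7500


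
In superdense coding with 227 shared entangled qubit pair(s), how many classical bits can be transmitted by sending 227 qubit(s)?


Superdense coding allows 2 classical bits per shared entangled pair.
227 pair(s) -> 2 * 227 = 454 classical bits

454


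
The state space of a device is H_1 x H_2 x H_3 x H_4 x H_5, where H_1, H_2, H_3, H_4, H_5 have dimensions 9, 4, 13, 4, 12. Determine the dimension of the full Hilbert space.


dim(H_1 x H_2 x H_3 x H_4 x H_5) = 9 * 4 * 13 * 4 * 12
= 36 * 13 * 4 * 12
= 468 * 4 * 12
= 1872 * 12
= 22464

22464


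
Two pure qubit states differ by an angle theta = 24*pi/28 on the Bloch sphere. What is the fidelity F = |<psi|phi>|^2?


For states separated by angle theta on Bloch sphere:
F = cos^2(theta/2)
theta = 24*pi/28 = 2.6928
theta/2 = 1.3464
cos(theta/2) = 0.2225
F = 0.0495

0.0495


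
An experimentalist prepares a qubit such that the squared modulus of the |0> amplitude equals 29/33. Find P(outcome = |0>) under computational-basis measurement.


|alpha|^2 = 29/33 = 0.8788
|beta|^2 = 1 - 29/33 = 4/33 = 0.1212
P(|0>) = |alpha|^2 = 0.8788

0.8788


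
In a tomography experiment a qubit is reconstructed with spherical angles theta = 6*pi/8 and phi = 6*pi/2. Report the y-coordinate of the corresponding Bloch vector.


theta = 2.3562, phi = 9.4248
r_y = sin(theta)*sin(phi) = 0.7071 * 0.0000
r_y = 0.0000

0.0000


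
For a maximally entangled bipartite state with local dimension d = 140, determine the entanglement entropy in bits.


For a maximally entangled state in d x d:
S = log2(d) = log2(140)
= 7.1293

7.1293


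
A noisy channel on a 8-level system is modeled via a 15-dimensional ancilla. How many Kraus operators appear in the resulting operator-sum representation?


Tracing out the environment in an orthonormal basis {|i>_E} gives Kraus operators K_i = <i|_E U |0>_E.
Number of Kraus operators = dim(H_env) = d_env
= 15

15


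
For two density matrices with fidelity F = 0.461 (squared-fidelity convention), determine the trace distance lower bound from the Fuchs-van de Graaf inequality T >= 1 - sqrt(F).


Fuchs-van de Graaf (squared-fidelity convention): 1 - sqrt(F) <= T <= sqrt(1 - F).
Lower bound: T >= 1 - sqrt(F)
sqrt(F) = sqrt(0.461) = 0.6790
T >= 1 - 0.6790
T >= 0.3210

0.3210


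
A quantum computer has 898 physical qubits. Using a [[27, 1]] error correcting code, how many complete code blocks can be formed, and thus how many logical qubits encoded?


Each code block uses 27 physical qubits for 1 logical qubit(s).
Number of complete blocks = floor(898 / 27) = 33
Logical qubits = 33 * 1
= 33

33


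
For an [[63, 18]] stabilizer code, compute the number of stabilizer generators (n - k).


For an [[n,k]] stabilizer code:
Number of stabilizer generators = n - k
= 63 - 18
= 45

45


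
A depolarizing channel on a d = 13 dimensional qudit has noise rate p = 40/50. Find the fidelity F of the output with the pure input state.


F = (1-p) + p/d
= (1 - 0.8000) + 0.8000/13
= 0.2000 + 0.0615
= 0.2615

0.2615


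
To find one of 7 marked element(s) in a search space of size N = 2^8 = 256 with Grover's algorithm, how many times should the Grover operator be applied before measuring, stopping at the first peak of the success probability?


After j Grover iterations the success probability is P(j) = sin^2((2j+1)*theta), where sin(theta) = sqrt(k/N).
N = 2^8 = 256, k = 7
sin(theta) = sqrt(k/N) = 0.1653594569
theta = arcsin(sqrt(k/N)) = 0.1661224747 rad
P(j) reaches its first maximum when (2j+1)*theta is as close as possible to pi/2, i.e. j = round(pi/(4*theta) - 1/2).
pi/(4*theta) - 1/2 = 4.2278
(For comparison, the common estimate pi/4 * sqrt(N/k) = 4.7496; the exact maximiser is used here.)
Optimal iterations = 4

4


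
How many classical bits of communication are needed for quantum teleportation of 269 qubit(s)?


Quantum teleportation requires 2 classical bits per qubit teleported.
269 qubit(s) -> 2 * 269 = 538 classical bits

538


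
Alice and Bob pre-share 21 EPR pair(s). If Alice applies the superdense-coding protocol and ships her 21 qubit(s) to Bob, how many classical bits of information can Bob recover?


Superdense coding allows 2 classical bits per shared entangled pair.
21 pair(s) -> 2 * 21 = 42 classical bits

42


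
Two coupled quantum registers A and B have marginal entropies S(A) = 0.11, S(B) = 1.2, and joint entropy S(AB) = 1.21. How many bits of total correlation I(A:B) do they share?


I(A:B) = S(A) + S(B) - S(AB)
= 0.11 + 1.2 - 1.21
= 0.1000

0.1000


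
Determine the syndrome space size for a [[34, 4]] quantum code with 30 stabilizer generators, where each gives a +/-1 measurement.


Each stabilizer generator gives a binary (+1 or -1) measurement outcome.
With 30 independent generators:
Total syndromes = 2^30
= 1073741824

1073741824


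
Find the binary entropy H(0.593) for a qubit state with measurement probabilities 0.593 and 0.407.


S = -p*log2(p) - (1-p)*log2(1-p)
p = 0.5930, 1-p = 0.4070
= -0.5930 * log2(0.5930) - 0.4070 * log2(0.4070)
= -(-0.4471) - (-0.5278)
= 0.9749

0.9749


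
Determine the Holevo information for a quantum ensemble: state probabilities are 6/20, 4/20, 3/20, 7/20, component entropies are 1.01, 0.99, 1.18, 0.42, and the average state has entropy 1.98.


chi = S(rho) - sum_i p_i * S(rho_i)
Weighted entropy = 6/20 * 1.01 + 4/20 * 0.99 + 3/20 * 1.18 + 7/20 * 0.42
= 0.8250
chi = 1.98 - 0.8250
= 1.1550

1.1550


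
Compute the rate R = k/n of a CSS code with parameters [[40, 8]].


Code rate R = k/n
= 8/40
= 0.2000

0.2000


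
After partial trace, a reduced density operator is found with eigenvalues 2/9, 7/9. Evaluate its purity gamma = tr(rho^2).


tr(rho^2) = sum of eigenvalues squared
= (2/9)^2 + (7/9)^2
= (4 + 49) / 81
= 53/81
= 0.6543

0.6543


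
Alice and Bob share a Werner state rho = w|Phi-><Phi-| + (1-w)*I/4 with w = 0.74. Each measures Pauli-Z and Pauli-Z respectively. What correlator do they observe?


|Phi-> = (|00> - |11>)/sqrt(2)
For the pure Bell state, <Z_A Z_B> = +1 (Bell-state Pauli correlator).
The maximally-mixed part I/4 has tr(I/4 * P tensor P) = 0 for any traceless Pauli P.
So <Z_A Z_B>_rho = w * (+1) + (1 - w) * 0
= 0.74 * (+1)
= 0.7400

0.7400


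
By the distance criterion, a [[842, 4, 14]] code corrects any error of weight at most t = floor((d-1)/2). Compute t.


Code parameters: [[842, 4, 14]], distance d = 14.
Number of correctable errors = floor((d-1)/2)
= floor((14 - 1)/2)
= floor(13/2)
= 6

6


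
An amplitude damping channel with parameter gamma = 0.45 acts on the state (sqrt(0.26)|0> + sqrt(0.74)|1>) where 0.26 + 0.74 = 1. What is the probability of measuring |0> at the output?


For amplitude damping with parameter gamma on state sqrt(a)|0> + sqrt(b)|1>:
alpha^2 = 0.26, beta^2 = 0.74
P(|0>) = alpha^2 + gamma * beta^2
= 0.26 + 0.45 * 0.74
= 0.26 + 0.3330
= 0.5930

0.5930


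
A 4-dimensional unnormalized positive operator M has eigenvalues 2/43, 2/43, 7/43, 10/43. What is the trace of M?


tr(M) = sum of eigenvalues
= 2/43 + 2/43 + 7/43 + 10/43
= 21/43
= 0.4884

0.4884


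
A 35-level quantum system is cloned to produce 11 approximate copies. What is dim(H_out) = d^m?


Output space = H^(tensor 11) where dim(H) = 35
dim = 35^11
= 1225 (after 2 factors)
= 42875 (after 3 factors)
= 1500625 (after 4 factors)
= 52521875 (after 5 factors)
= 1838265625 (after 6 factors)
= 64339296875 (after 7 factors)
= 2251875390625 (after 8 factors)
= 78815638671875 (after 9 factors)
= 2758547353515625 (after 10 factors)
= 96549157373046875 (after 11 factors)
= 96549157373046875

96549157373046875


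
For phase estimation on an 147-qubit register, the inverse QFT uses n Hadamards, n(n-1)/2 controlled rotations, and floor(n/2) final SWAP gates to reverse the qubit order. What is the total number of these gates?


Hadamard gates: 147
Controlled rotations: n*(n-1)/2 = 147*146/2 = 10731
SWAP gates: floor(n/2) = floor(147/2) = 73
Total = 147 + 10731 + 73
= 10951

10951


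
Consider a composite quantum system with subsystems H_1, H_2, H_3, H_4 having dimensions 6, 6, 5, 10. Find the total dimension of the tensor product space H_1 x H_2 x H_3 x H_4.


dim(H_1 x H_2 x H_3 x H_4) = 6 * 6 * 5 * 10
= 36 * 5 * 10
= 180 * 10
= 1800

1800


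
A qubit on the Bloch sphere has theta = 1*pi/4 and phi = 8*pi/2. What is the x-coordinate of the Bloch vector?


theta = 0.7854, phi = 12.5664
r_x = sin(theta)*cos(phi) = 0.7071 * 1.0000
r_x = 0.7071

0.7071


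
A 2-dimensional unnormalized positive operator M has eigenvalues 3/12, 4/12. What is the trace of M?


tr(M) = sum of eigenvalues
= 3/12 + 4/12
= 7/12
= 0.5833

0.5833


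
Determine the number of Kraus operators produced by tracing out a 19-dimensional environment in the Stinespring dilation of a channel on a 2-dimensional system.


Tracing out the environment in an orthonormal basis {|i>_E} gives Kraus operators K_i = <i|_E U |0>_E.
Number of Kraus operators = dim(H_env) = d_env
= 19

19


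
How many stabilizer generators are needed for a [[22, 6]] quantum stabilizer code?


For an [[n,k]] stabilizer code:
Number of stabilizer generators = n - k
= 22 - 6
= 16

16


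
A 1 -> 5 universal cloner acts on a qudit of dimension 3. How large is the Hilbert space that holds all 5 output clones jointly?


Output space = H^(tensor 5) where dim(H) = 3
dim = 3^5
= 9 (after 2 factors)
= 27 (after 3 factors)
= 81 (after 4 factors)
= 243 (after 5 factors)
= 243

243


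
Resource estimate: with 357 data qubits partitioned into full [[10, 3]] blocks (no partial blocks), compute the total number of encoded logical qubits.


Each code block uses 10 physical qubits for 3 logical qubit(s).
Number of complete blocks = floor(357 / 10) = 35
Logical qubits = 35 * 3
= 105

105


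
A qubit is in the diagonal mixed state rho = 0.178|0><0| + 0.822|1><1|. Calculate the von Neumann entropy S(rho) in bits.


S = -p*log2(p) - (1-p)*log2(1-p)
p = 0.1780, 1-p = 0.8220
= -0.1780 * log2(0.1780) - 0.8220 * log2(0.8220)
= -(-0.4432) - (-0.2325)
= 0.6757

0.6757


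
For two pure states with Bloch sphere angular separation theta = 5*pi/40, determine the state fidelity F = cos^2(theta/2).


For states separated by angle theta on Bloch sphere:
F = cos^2(theta/2)
theta = 5*pi/40 = 0.3927
theta/2 = 0.1963
cos(theta/2) = 0.9808
F = 0.9619

0.9619


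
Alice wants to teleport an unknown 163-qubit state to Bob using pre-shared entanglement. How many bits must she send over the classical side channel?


Quantum teleportation requires 2 classical bits per qubit teleported.
163 qubit(s) -> 2 * 163 = 326 classical bits

326


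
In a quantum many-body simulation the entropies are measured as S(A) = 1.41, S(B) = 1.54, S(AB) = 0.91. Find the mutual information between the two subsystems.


I(A:B) = S(A) + S(B) - S(AB)
= 1.41 + 1.54 - 0.91
= 2.0400

2.0400


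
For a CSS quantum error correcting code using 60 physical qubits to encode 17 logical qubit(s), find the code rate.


Code rate R = k/n
= 17/60
= 0.2833

0.2833


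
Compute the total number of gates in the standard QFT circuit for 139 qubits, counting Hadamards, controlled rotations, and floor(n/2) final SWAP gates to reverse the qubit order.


Hadamard gates: 139
Controlled rotations: n*(n-1)/2 = 139*138/2 = 9591
SWAP gates: floor(n/2) = floor(139/2) = 69
Total = 139 + 9591 + 69
= 9799

9799


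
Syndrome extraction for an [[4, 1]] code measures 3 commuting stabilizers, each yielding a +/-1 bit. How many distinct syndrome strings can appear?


Each stabilizer generator gives a binary (+1 or -1) measurement outcome.
With 3 independent generators:
Total syndromes = 2^3
= 8

8


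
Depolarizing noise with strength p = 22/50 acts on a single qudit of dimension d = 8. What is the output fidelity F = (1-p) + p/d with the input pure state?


F = (1-p) + p/d
= (1 - 0.4400) + 0.4400/8
= 0.5600 + 0.0550
= 0.6150

0.6150


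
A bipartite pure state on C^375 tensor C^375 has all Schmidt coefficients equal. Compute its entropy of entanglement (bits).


For a maximally entangled state in d x d:
S = log2(d) = log2(375)
= 8.5507

8.5507


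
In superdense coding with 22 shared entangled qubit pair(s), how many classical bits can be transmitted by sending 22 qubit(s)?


Superdense coding allows 2 classical bits per shared entangled pair.
22 pair(s) -> 2 * 22 = 44 classical bits

44


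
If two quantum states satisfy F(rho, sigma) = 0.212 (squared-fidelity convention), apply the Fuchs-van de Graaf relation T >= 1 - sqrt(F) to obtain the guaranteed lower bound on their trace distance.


Fuchs-van de Graaf (squared-fidelity convention): 1 - sqrt(F) <= T <= sqrt(1 - F).
Lower bound: T >= 1 - sqrt(F)
sqrt(F) = sqrt(0.212) = 0.4604
T >= 1 - 0.4604
T >= 0.5396

0.5396


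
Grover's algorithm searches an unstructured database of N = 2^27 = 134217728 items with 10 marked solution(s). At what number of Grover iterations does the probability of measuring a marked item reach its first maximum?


After j Grover iterations the success probability is P(j) = sin^2((2j+1)*theta), where sin(theta) = sqrt(k/N).
N = 2^27 = 134217728, k = 10
sin(theta) = sqrt(k/N) = 0.0002729575168
theta = arcsin(sqrt(k/N)) = 0.0002729575202 rad
P(j) reaches its first maximum when (2j+1)*theta is as close as possible to pi/2, i.e. j = round(pi/(4*theta) - 1/2).
pi/(4*theta) - 1/2 = 2876.8641
(For comparison, the common estimate pi/4 * sqrt(N/k) = 2877.3641; the exact maximiser is used here.)
Optimal iterations = 2877

2877


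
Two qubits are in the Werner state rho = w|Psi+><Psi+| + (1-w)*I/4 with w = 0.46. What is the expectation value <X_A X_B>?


|Psi+> = (|01> + |10>)/sqrt(2)
For the pure Bell state, <X_A X_B> = +1 (Bell-state Pauli correlator).
The maximally-mixed part I/4 has tr(I/4 * P tensor P) = 0 for any traceless Pauli P.
So <X_A X_B>_rho = w * (+1) + (1 - w) * 0
= 0.46 * (+1)
= 0.4600

0.4600


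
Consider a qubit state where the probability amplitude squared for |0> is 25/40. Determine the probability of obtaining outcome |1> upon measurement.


|alpha|^2 = 25/40 = 0.6250
|beta|^2 = 1 - 25/40 = 15/40 = 0.3750
P(|1>) = |beta|^2 = 0.3750

0.3750


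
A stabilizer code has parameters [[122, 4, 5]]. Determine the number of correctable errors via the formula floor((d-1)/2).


Code parameters: [[122, 4, 5]], distance d = 5.
Number of correctable errors = floor((d-1)/2)
= floor((5 - 1)/2)
= floor(4/2)
= 2

2


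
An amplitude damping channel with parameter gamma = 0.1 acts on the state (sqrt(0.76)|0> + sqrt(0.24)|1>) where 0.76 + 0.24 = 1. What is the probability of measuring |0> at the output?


For amplitude damping with parameter gamma on state sqrt(a)|0> + sqrt(b)|1>:
alpha^2 = 0.76, beta^2 = 0.24
P(|0>) = alpha^2 + gamma * beta^2
= 0.76 + 0.1 * 0.24
= 0.76 + 0.0240
= 0.7840

0.7840
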